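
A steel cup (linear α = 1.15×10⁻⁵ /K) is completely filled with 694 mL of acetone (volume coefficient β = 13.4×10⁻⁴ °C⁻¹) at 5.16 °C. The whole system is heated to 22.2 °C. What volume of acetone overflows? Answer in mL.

15.4 mL

The cup also expands: β_container ≈ 3α = 3.45×10⁻⁵ /K
Net overflow = V₀(β_liq − 3α_cont)ΔT
β − 3α = 1.34×10⁻³ − 3.45×10⁻⁵ = 1.3055×10⁻³ /K; ΔT = 17.04 K
ΔV = 694 × 1.3055×10⁻³ × 17.04 = 15.4 mL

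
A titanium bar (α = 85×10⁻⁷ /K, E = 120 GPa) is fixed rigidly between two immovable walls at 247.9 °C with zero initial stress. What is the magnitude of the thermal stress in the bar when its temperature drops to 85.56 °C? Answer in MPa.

σ = 166 MPa

Fully constrained: the free strain ε = αΔT is blocked, so σ = Eε = EαΔT.
|ΔT| = 162.34 K
σ = 120×10⁹ × 85×10⁻⁷ × 162.34 = 1.66×10⁸ Pa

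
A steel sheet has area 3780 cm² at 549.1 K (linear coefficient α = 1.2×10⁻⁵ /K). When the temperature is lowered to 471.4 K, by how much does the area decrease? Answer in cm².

ΔA = 7.05 cm²

Area coefficient ≈ 2α; |ΔT| = 77.7 K
ΔA = 2αA₀ΔT = 2(1.2×10⁻⁵)(3780)(77.7) = 7.05 cm²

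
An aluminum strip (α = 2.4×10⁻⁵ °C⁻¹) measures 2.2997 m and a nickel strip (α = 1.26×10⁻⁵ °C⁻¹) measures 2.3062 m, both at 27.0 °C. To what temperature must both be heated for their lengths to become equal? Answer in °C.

T = 275.7 °C

Equal length when α₁L₁ΔT − α₂L₂ΔT = L₂ − L₁ = 6.50×10⁻³ m
α₁L₁ = 5.51928×10⁻⁵, α₂L₂ = 2.905812×10⁻⁵ → Δ(αL) = 2.613468×10⁻⁵ m/K
ΔT = 6.50×10⁻³ / 2.613468×10⁻⁵ = 248.712 K, so T = 27.0 + 248.712 = 275.712 °C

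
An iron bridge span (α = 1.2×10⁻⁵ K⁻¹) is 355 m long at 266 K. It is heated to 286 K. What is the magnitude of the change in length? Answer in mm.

|ΔT| = |286 − 266| = 20 K
ΔL = αL₀ΔT = (1.2×10⁻⁵)(355)(20) = 8.52×10⁻² m

ΔL = 85.2 mm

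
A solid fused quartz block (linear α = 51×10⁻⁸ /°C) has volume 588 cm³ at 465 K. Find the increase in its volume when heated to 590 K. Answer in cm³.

Isotropic solid: β ≈ 3α = 1.5×10⁻⁶ /K; ΔT = 125 K
ΔV = 3αV₀ΔT = 3(51×10⁻⁸)(588)(125) = 0.112 cm³

ΔV = 0.112 cm³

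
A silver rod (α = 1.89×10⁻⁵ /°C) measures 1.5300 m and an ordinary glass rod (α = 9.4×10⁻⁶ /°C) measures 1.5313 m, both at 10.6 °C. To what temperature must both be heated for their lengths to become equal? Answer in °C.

T = 100.1 °C

Equal length when α₁L₁ΔT − α₂L₂ΔT = L₂ − L₁ = 1.30×10⁻³ m
α₁L₁ = 2.8917×10⁻⁵, α₂L₂ = 1.439422×10⁻⁵ → Δ(αL) = 1.452278×10⁻⁵ m/K
ΔT = 1.30×10⁻³ / 1.452278×10⁻⁵ = 89.515 K, so T = 10.6 + 89.515 = 100.115 °C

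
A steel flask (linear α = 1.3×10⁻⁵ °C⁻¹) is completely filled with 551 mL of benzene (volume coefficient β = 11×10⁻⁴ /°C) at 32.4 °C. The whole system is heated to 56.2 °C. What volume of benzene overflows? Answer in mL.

The flask also expands: β_container ≈ 3α = 3.9×10⁻⁵ /K
Net overflow = V₀(β_liq − 3α_cont)ΔT
β − 3α = 1.10×10⁻³ − 3.9×10⁻⁵ = 1.061×10⁻³ /K; ΔT = 23.8 K
ΔV = 551 × 1.061×10⁻³ × 23.8 = 13.9 mL

13.9 mL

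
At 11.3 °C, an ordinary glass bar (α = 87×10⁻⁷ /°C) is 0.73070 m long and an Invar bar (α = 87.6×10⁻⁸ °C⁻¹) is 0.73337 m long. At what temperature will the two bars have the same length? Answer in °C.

L₁(1 + α₁ΔT) = L₂(1 + α₂ΔT) ⇒ ΔT = (L₂ − L₁)/(α₁L₁ − α₂L₂)
L₂ − L₁ = 0.73337 − 0.73070 = 2.67×10⁻³ m
α₁L₁ − α₂L₂ = 87×10⁻⁷×0.73070 − 87.6×10⁻⁸×0.73337 = 5.71465788×10⁻⁶ m/K
ΔT = 2.67×10⁻³ / 5.71465788×10⁻⁶ = 467.220 K
T = 11.3 + 467.220 = 478.520 °C

T = 478.5 °C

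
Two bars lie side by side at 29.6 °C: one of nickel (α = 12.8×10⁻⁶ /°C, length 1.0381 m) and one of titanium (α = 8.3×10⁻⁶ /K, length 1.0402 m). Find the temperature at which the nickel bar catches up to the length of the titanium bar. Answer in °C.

L₁(1 + α₁ΔT) = L₂(1 + α₂ΔT) ⇒ ΔT = (L₂ − L₁)/(α₁L₁ − α₂L₂)
L₂ − L₁ = 1.0402 − 1.0381 = 2.10×10⁻³ m
α₁L₁ − α₂L₂ = 12.8×10⁻⁶×1.0381 − 8.3×10⁻⁶×1.0402 = 4.65402×10⁻⁶ m/K
ΔT = 2.10×10⁻³ / 4.65402×10⁻⁶ = 451.223 K
T = 29.6 + 451.223 = 480.823 °C

T = 480.8 °C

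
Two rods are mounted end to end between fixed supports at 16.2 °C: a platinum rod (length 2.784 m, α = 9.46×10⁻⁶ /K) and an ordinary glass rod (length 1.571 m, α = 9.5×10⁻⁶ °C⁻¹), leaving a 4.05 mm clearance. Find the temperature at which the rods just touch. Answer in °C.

Gap closes when ΔL₁ + ΔL₂ = 4.05 mm = 4.05×10⁻³ m
(α₁L₁ + α₂L₂)ΔT = g
α₁L₁ + α₂L₂ = 9.46×10⁻⁶×2.784 + 9.5×10⁻⁶×1.571 = 4.126114×10⁻⁵ m/K
ΔT = 4.05×10⁻³ / 4.126114×10⁻⁵ = 98.16 K
T = 16.2 + 98.16 = 114.36 °C

T = 114 °C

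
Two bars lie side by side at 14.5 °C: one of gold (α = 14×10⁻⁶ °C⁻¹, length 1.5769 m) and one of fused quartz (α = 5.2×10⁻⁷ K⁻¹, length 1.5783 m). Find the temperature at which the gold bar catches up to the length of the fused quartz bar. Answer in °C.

L₁(1 + α₁ΔT) = L₂(1 + α₂ΔT) ⇒ ΔT = (L₂ − L₁)/(α₁L₁ − α₂L₂)
L₂ − L₁ = 1.5783 − 1.5769 = 1.40×10⁻³ m
α₁L₁ − α₂L₂ = 14×10⁻⁶×1.5769 − 5.2×10⁻⁷×1.5783 = 2.1255884×10⁻⁵ m/K
ΔT = 1.40×10⁻³ / 2.1255884×10⁻⁵ = 65.8641 K
T = 14.5 + 65.8641 = 80.3641 °C

T = 80.36 °C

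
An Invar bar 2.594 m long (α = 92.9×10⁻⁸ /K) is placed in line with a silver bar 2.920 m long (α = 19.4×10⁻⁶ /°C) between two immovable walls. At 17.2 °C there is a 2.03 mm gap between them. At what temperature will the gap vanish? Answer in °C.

T = 51.6 °C

Gap closes when ΔL₁ + ΔL₂ = 2.03 mm = 2.03×10⁻³ m
(α₁L₁ + α₂L₂)ΔT = g
α₁L₁ + α₂L₂ = 92.9×10⁻⁸×2.594 + 19.4×10⁻⁶×2.920 = 5.9057826×10⁻⁵ m/K
ΔT = 2.03×10⁻³ / 5.9057826×10⁻⁵ = 34.373 K
T = 17.2 + 34.373 = 51.573 °C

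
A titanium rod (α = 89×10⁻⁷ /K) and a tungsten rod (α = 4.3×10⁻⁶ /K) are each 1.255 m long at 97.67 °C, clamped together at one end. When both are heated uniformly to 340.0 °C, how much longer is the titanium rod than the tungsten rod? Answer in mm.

ΔT = 242.33 K
titanium: ΔL = 89×10⁻⁷ × 1.255 m × 242.33 = 2.7067×10⁻³ m = 2.7067 mm
tungsten: ΔL = 4.3×10⁻⁶ × 1.255 m × 242.33 = 1.3077×10⁻³ m = 1.3077 mm
difference = 2.7067 − 1.3077 = 1.3990 mm

1.40 mm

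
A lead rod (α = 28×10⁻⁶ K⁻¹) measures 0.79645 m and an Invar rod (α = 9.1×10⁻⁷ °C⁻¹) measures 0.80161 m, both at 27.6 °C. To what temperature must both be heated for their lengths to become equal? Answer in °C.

L₁(1 + α₁ΔT) = L₂(1 + α₂ΔT) ⇒ ΔT = (L₂ − L₁)/(α₁L₁ − α₂L₂)
L₂ − L₁ = 0.80161 − 0.79645 = 5.16×10⁻³ m
α₁L₁ − α₂L₂ = 28×10⁻⁶×0.79645 − 9.1×10⁻⁷×0.80161 = 2.15711349×10⁻⁵ m/K
ΔT = 5.16×10⁻³ / 2.15711349×10⁻⁵ = 239.209 K
T = 27.6 + 239.209 = 266.809 °C

T = 266.8 °C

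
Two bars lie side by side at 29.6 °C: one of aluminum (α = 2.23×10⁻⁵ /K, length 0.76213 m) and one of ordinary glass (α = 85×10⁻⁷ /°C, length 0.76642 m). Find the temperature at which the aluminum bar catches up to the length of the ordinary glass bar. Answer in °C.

L₁(1 + α₁ΔT) = L₂(1 + α₂ΔT) ⇒ ΔT = (L₂ − L₁)/(α₁L₁ − α₂L₂)
L₂ − L₁ = 0.76642 − 0.76213 = 4.29×10⁻³ m
α₁L₁ − α₂L₂ = 2.23×10⁻⁵×0.76213 − 85×10⁻⁷×0.76642 = 1.0480929×10⁻⁵ m/K
ΔT = 4.29×10⁻³ / 1.0480929×10⁻⁵ = 409.315 K
T = 29.6 + 409.315 = 438.915 °C

T = 438.9 °C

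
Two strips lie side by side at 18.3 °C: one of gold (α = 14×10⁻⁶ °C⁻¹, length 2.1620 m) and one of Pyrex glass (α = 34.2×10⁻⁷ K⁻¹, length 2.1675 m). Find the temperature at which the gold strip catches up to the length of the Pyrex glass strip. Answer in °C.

T = 258.9 °C

L₁(1 + α₁ΔT) = L₂(1 + α₂ΔT) ⇒ ΔT = (L₂ − L₁)/(α₁L₁ − α₂L₂)
L₂ − L₁ = 2.1675 − 2.1620 = 5.50×10⁻³ m
α₁L₁ − α₂L₂ = 14×10⁻⁶×2.1620 − 34.2×10⁻⁷×2.1675 = 2.285515×10⁻⁵ m/K
ΔT = 5.50×10⁻³ / 2.285515×10⁻⁵ = 240.646 K
T = 18.3 + 240.646 = 258.946 °C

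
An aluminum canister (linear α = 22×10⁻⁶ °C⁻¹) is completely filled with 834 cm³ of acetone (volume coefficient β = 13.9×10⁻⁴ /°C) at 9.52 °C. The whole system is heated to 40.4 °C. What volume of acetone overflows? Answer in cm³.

The canister also expands: β_container ≈ 3α = 6.6×10⁻⁵ /K
Net overflow = V₀(β_liq − 3α_cont)ΔT
β − 3α = 1.39×10⁻³ − 6.6×10⁻⁵ = 1.324×10⁻³ /K; ΔT = 30.88 K
ΔV = 834 × 1.324×10⁻³ × 30.88 = 34.1 cm³

34.1 cm³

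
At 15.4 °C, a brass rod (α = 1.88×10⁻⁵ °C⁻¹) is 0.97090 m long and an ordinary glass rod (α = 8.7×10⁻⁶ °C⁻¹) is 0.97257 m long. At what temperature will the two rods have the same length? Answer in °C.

L₁(1 + α₁ΔT) = L₂(1 + α₂ΔT) ⇒ ΔT = (L₂ − L₁)/(α₁L₁ − α₂L₂)
L₂ − L₁ = 0.97257 − 0.97090 = 1.67×10⁻³ m
α₁L₁ − α₂L₂ = 1.88×10⁻⁵×0.97090 − 8.7×10⁻⁶×0.97257 = 9.791561×10⁻⁶ m/K
ΔT = 1.67×10⁻³ / 9.791561×10⁻⁶ = 170.555 K
T = 15.4 + 170.555 = 185.955 °C

T = 186.0 °C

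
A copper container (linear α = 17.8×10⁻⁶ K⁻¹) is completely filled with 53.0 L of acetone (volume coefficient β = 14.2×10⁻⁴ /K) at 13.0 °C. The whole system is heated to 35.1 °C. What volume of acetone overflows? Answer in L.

The container also expands: β_container ≈ 3α = 5.34×10⁻⁵ /K
Net overflow = V₀(β_liq − 3α_cont)ΔT
β − 3α = 1.42×10⁻³ − 5.34×10⁻⁵ = 1.3666×10⁻³ /K; ΔT = 22.1 K
ΔV = 53.0 × 1.3666×10⁻³ × 22.1 = 1.60 L

1.60 L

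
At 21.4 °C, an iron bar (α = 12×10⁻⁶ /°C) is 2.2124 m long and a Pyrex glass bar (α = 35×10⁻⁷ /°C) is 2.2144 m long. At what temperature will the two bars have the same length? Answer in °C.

Equal length when α₁L₁ΔT − α₂L₂ΔT = L₂ − L₁ = 2.00×10⁻³ m
α₁L₁ = 2.65488×10⁻⁵, α₂L₂ = 7.7504×10⁻⁶ → Δ(αL) = 1.87984×10⁻⁵ m/K
ΔT = 2.00×10⁻³ / 1.87984×10⁻⁵ = 106.392 K, so T = 21.4 + 106.392 = 127.792 °C

T = 127.8 °C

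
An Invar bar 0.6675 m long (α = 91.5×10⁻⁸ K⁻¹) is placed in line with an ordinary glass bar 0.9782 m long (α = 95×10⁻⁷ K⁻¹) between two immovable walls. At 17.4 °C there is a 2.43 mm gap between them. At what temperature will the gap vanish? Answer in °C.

Gap closes when ΔL₁ + ΔL₂ = 2.43 mm = 2.43×10⁻³ m
(α₁L₁ + α₂L₂)ΔT = g
α₁L₁ + α₂L₂ = 91.5×10⁻⁸×0.6675 + 95×10⁻⁷×0.9782 = 9.9036625×10⁻⁶ m/K
ΔT = 2.43×10⁻³ / 9.9036625×10⁻⁶ = 245.36 K
T = 17.4 + 245.36 = 262.76 °C

T = 263 °C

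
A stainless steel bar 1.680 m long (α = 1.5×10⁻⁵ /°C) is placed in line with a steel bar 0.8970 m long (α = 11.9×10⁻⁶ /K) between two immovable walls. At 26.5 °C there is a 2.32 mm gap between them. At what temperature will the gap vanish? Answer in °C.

α₁L₁ = 2.520×10⁻⁵ m/K, α₂L₂ = 1.06743×10⁻⁵ m/K → total 3.58743×10⁻⁵ m/K
ΔT = g/(α₁L₁+α₂L₂) = 2.32×10⁻³ / 3.58743×10⁻⁵ = 64.670 K
T = 26.5 + 64.670 = 91.170 °C

T = 91.2 °C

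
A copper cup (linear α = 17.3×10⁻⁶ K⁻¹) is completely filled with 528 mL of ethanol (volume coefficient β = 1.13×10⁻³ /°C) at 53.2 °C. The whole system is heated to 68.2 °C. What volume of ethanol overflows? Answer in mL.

8.54 mL

The cup also expands: β_container ≈ 3α = 5.19×10⁻⁵ /K
Net overflow = V₀(β_liq − 3α_cont)ΔT
β − 3α = 1.13×10⁻³ − 5.19×10⁻⁵ = 1.0781×10⁻³ /K; ΔT = 15.0 K
ΔV = 528 × 1.0781×10⁻³ × 15.0 = 8.54 mL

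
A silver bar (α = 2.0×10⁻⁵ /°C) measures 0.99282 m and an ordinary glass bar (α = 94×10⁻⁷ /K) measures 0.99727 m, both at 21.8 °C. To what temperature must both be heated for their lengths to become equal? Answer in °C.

Equal length when α₁L₁ΔT − α₂L₂ΔT = L₂ − L₁ = 4.45×10⁻³ m
α₁L₁ = 1.98564×10⁻⁵, α₂L₂ = 9.374338×10⁻⁶ → Δ(αL) = 1.0482062×10⁻⁵ m/K
ΔT = 4.45×10⁻³ / 1.0482062×10⁻⁵ = 424.535 K, so T = 21.8 + 424.535 = 446.335 °C

T = 446.3 °C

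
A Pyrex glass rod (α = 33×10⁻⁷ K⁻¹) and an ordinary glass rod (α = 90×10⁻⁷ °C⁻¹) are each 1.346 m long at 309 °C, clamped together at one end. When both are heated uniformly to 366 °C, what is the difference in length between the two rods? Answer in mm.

ΔT = 57 K
Pyrex glass: ΔL = 33×10⁻⁷ × 1.346 m × 57 = 2.5318×10⁻⁴ m = 0.25318 mm
ordinary glass: ΔL = 90×10⁻⁷ × 1.346 m × 57 = 6.9050×10⁻⁴ m = 0.69050 mm
difference = 0.69050 − 0.25318 = 0.43732 mm

0.437 mm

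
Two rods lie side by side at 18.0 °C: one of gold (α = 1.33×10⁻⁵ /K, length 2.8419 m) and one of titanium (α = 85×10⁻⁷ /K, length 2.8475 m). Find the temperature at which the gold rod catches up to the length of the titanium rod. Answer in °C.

Equal length when α₁L₁ΔT − α₂L₂ΔT = L₂ − L₁ = 5.60×10⁻³ m
α₁L₁ = 3.779727×10⁻⁵, α₂L₂ = 2.420375×10⁻⁵ → Δ(αL) = 1.359352×10⁻⁵ m/K
ΔT = 5.60×10⁻³ / 1.359352×10⁻⁵ = 411.961 K, so T = 18.0 + 411.961 = 429.961 °C

T = 430.0 °C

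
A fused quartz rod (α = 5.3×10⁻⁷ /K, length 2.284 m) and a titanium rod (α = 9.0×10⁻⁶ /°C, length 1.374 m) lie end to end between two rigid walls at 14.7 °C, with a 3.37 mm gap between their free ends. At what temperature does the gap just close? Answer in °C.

Gap closes when ΔL₁ + ΔL₂ = 3.37 mm = 3.37×10⁻³ m
(α₁L₁ + α₂L₂)ΔT = g
α₁L₁ + α₂L₂ = 5.3×10⁻⁷×2.284 + 9.0×10⁻⁶×1.374 = 1.357652×10⁻⁵ m/K
ΔT = 3.37×10⁻³ / 1.357652×10⁻⁵ = 248.22 K
T = 14.7 + 248.22 = 262.92 °C

T = 263 °C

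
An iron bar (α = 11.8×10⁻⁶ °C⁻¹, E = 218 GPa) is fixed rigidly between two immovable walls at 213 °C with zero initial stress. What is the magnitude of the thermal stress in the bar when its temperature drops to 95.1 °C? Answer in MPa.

σ = 303 MPa

Fully constrained: the free strain ε = αΔT is blocked, so σ = Eε = EαΔT.
|ΔT| = 117.9 K
σ = 218×10⁹ × 11.8×10⁻⁶ × 117.9 = 3.03×10⁸ Pa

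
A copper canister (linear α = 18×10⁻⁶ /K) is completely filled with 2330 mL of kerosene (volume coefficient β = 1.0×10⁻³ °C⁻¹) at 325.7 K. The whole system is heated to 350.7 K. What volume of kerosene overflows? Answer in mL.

The canister also expands: β_container ≈ 3α = 5.4×10⁻⁵ /K
Net overflow = V₀(β_liq − 3α_cont)ΔT
β − 3α = 1.00×10⁻³ − 5.4×10⁻⁵ = 9.46×10⁻⁴ /K; ΔT = 25.0 K
ΔV = 2330 × 9.46×10⁻⁴ × 25.0 = 55.1 mL

55.1 mL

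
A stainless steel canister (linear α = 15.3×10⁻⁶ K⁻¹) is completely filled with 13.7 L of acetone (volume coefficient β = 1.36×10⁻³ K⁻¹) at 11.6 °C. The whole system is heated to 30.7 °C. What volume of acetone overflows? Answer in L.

0.344 L

The canister also expands: β_container ≈ 3α = 4.59×10⁻⁵ /K
Net overflow = V₀(β_liq − 3α_cont)ΔT
β − 3α = 1.36×10⁻³ − 4.59×10⁻⁵ = 1.3141×10⁻³ /K; ΔT = 19.1 K
ΔV = 13.7 × 1.3141×10⁻³ × 19.1 = 0.344 L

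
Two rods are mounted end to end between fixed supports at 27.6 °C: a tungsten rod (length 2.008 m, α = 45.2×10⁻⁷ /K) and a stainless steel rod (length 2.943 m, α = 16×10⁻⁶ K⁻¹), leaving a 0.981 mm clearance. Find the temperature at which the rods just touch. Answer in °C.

Gap closes when ΔL₁ + ΔL₂ = 0.981 mm = 9.81×10⁻⁴ m
(α₁L₁ + α₂L₂)ΔT = g
α₁L₁ + α₂L₂ = 45.2×10⁻⁷×2.008 + 16×10⁻⁶×2.943 = 5.616416×10⁻⁵ m/K
ΔT = 9.81×10⁻⁴ / 5.616416×10⁻⁵ = 17.467 K
T = 27.6 + 17.467 = 45.067 °C

T = 45.1 °C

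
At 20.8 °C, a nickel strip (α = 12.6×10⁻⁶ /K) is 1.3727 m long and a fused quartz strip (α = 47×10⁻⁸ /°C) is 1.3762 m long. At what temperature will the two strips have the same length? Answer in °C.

T = 231.0 °C

L₁(1 + α₁ΔT) = L₂(1 + α₂ΔT) ⇒ ΔT = (L₂ − L₁)/(α₁L₁ − α₂L₂)
L₂ − L₁ = 1.3762 − 1.3727 = 3.50×10⁻³ m
α₁L₁ − α₂L₂ = 12.6×10⁻⁶×1.3727 − 47×10⁻⁸×1.3762 = 1.6649206×10⁻⁵ m/K
ΔT = 3.50×10⁻³ / 1.6649206×10⁻⁵ = 210.220 K
T = 20.8 + 210.220 = 231.020 °C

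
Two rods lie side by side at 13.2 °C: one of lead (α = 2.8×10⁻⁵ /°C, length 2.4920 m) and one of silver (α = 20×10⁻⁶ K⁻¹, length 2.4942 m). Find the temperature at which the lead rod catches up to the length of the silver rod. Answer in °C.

T = 123.8 °C

L₁(1 + α₁ΔT) = L₂(1 + α₂ΔT) ⇒ ΔT = (L₂ − L₁)/(α₁L₁ − α₂L₂)
L₂ − L₁ = 2.4942 − 2.4920 = 2.20×10⁻³ m
α₁L₁ − α₂L₂ = 2.8×10⁻⁵×2.4920 − 20×10⁻⁶×2.4942 = 1.9892×10⁻⁵ m/K
ΔT = 2.20×10⁻³ / 1.9892×10⁻⁵ = 110.597 K
T = 13.2 + 110.597 = 123.797 °C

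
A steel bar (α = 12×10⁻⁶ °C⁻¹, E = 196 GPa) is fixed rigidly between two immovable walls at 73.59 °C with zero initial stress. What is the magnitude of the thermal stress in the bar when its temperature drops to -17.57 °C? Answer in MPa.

Fully constrained: the free strain ε = αΔT is blocked, so σ = Eε = EαΔT.
|ΔT| = 91.16 K
σ = 196×10⁹ × 12×10⁻⁶ × 91.16 = 2.14×10⁸ Pa

σ = 214 MPa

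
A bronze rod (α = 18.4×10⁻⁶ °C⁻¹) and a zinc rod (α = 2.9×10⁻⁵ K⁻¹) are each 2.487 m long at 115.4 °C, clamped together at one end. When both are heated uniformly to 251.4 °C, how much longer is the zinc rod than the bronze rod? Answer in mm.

ΔT = 136.0 K
bronze: ΔL = 18.4×10⁻⁶ × 2.487 m × 136.0 = 6.2235×10⁻³ m = 6.2235 mm
zinc: ΔL = 2.9×10⁻⁵ × 2.487 m × 136.0 = 9.8087×10⁻³ m = 9.8087 mm
difference = 9.8087 − 6.2235 = 3.5852 mm

3.59 mm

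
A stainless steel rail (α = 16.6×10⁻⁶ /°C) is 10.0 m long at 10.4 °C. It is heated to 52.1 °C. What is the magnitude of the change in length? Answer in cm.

|ΔT| = |52.1 − 10.4| = 41.7 K
ΔL = αL₀ΔT = (16.6×10⁻⁶)(10.0)(41.7) = 6.92×10⁻³ m

ΔL = 0.692 cm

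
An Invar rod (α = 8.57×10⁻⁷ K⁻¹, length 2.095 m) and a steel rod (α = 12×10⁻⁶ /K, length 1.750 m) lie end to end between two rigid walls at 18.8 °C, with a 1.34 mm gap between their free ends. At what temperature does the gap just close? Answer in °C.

T = 77.6 °C

Gap closes when ΔL₁ + ΔL₂ = 1.34 mm = 1.34×10⁻³ m
(α₁L₁ + α₂L₂)ΔT = g
α₁L₁ + α₂L₂ = 8.57×10⁻⁷×2.095 + 12×10⁻⁶×1.750 = 2.2795415×10⁻⁵ m/K
ΔT = 1.34×10⁻³ / 2.2795415×10⁻⁵ = 58.784 K
T = 18.8 + 58.784 = 77.584 °C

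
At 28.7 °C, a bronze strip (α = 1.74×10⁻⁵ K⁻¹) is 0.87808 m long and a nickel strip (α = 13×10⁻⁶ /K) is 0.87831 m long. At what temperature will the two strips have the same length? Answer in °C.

Equal length when α₁L₁ΔT − α₂L₂ΔT = L₂ − L₁ = 2.30×10⁻⁴ m
α₁L₁ = 1.5278592×10⁻⁵, α₂L₂ = 1.141803×10⁻⁵ → Δ(αL) = 3.860562×10⁻⁶ m/K
ΔT = 2.30×10⁻⁴ / 3.860562×10⁻⁶ = 59.5768 K, so T = 28.7 + 59.5768 = 88.2768 °C

T = 88.28 °C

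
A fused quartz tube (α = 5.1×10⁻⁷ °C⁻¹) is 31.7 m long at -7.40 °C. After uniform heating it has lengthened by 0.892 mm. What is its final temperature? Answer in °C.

T = 47.8 °C

ΔL = αL₀ΔT ⇒ ΔT = ΔL / (αL₀)
ΔT = 0.892×10⁻³ m / (5.1×10⁻⁷ × 31.7 m) = 55.174 K
T = -7.40 + 55.174 = 47.774 °C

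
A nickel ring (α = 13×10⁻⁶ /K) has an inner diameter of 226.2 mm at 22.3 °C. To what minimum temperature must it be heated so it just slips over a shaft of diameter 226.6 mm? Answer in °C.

T = 158 °C

Required Δd = 226.6 − 226.2 = 0.4 mm
Δd = αd₀ΔT ⇒ ΔT = Δd/(αd₀) = 0.4 / (13×10⁻⁶ × 226.2) = 136.03 K
T_min = 22.3 + 136.03 = 158.33 °C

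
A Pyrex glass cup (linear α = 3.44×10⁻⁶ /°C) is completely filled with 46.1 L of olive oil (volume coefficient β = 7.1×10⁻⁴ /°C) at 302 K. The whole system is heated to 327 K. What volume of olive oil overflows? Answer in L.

0.806 L

The cup also expands: β_container ≈ 3α = 1.032×10⁻⁵ /K
Net overflow = V₀(β_liq − 3α_cont)ΔT
β − 3α = 7.10×10⁻⁴ − 1.032×10⁻⁵ = 6.9968×10⁻⁴ /K; ΔT = 25 K
ΔV = 46.1 × 6.9968×10⁻⁴ × 25 = 0.806 L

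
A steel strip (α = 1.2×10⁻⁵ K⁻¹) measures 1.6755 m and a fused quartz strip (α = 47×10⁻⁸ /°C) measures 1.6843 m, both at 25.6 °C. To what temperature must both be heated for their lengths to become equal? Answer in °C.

L₁(1 + α₁ΔT) = L₂(1 + α₂ΔT) ⇒ ΔT = (L₂ − L₁)/(α₁L₁ − α₂L₂)
L₂ − L₁ = 1.6843 − 1.6755 = 8.80×10⁻³ m
α₁L₁ − α₂L₂ = 1.2×10⁻⁵×1.6755 − 47×10⁻⁸×1.6843 = 1.9314379×10⁻⁵ m/K
ΔT = 8.80×10⁻³ / 1.9314379×10⁻⁵ = 455.619 K
T = 25.6 + 455.619 = 481.219 °C

T = 481.2 °C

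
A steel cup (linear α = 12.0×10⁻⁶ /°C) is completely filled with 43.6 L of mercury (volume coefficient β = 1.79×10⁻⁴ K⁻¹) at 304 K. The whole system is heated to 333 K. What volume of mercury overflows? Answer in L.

0.181 L

The cup also expands: β_container ≈ 3α = 3.6×10⁻⁵ /K
Net overflow = V₀(β_liq − 3α_cont)ΔT
β − 3α = 1.79×10⁻⁴ − 3.6×10⁻⁵ = 1.43×10⁻⁴ /K; ΔT = 29 K
ΔV = 43.6 × 1.43×10⁻⁴ × 29 = 0.181 L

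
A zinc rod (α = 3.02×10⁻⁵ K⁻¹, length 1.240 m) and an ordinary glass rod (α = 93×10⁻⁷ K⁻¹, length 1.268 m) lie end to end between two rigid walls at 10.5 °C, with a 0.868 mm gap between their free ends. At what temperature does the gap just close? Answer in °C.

T = 28.1 °C

Gap closes when ΔL₁ + ΔL₂ = 0.868 mm = 8.68×10⁻⁴ m
(α₁L₁ + α₂L₂)ΔT = g
α₁L₁ + α₂L₂ = 3.02×10⁻⁵×1.240 + 93×10⁻⁷×1.268 = 4.92404×10⁻⁵ m/K
ΔT = 8.68×10⁻⁴ / 4.92404×10⁻⁵ = 17.628 K
T = 10.5 + 17.628 = 28.128 °C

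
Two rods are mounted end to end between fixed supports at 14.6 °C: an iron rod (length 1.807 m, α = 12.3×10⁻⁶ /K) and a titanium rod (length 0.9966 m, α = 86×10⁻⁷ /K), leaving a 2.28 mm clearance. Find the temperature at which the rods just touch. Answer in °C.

Gap closes when ΔL₁ + ΔL₂ = 2.28 mm = 2.28×10⁻³ m
(α₁L₁ + α₂L₂)ΔT = g
α₁L₁ + α₂L₂ = 12.3×10⁻⁶×1.807 + 86×10⁻⁷×0.9966 = 3.079686×10⁻⁵ m/K
ΔT = 2.28×10⁻³ / 3.079686×10⁻⁵ = 74.034 K
T = 14.6 + 74.034 = 88.634 °C

T = 88.6 °C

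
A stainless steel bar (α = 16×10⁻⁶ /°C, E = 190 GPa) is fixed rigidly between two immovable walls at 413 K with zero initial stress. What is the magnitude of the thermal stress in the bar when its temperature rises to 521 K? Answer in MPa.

σ = 328 MPa

Fully constrained: the free strain ε = αΔT is blocked, so σ = Eε = EαΔT.
|ΔT| = 108 K
σ = 190×10⁹ × 16×10⁻⁶ × 108 = 3.28×10⁸ Pa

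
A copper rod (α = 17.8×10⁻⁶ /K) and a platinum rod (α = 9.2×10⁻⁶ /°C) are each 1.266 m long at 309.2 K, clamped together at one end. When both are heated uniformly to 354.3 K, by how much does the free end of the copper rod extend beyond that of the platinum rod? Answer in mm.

0.491 mm

ΔT = 45.1 K
copper: ΔL = 17.8×10⁻⁶ × 1.266 m × 45.1 = 1.0163×10⁻³ m = 1.0163 mm
platinum: ΔL = 9.2×10⁻⁶ × 1.266 m × 45.1 = 5.2529×10⁻⁴ m = 0.52529 mm
difference = 1.0163 − 0.52529 = 0.49101 mm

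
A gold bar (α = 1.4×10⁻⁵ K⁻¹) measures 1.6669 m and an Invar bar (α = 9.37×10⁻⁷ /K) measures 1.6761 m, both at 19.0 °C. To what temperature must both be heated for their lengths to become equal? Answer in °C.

T = 441.7 °C

L₁(1 + α₁ΔT) = L₂(1 + α₂ΔT) ⇒ ΔT = (L₂ − L₁)/(α₁L₁ − α₂L₂)
L₂ − L₁ = 1.6761 − 1.6669 = 9.20×10⁻³ m
α₁L₁ − α₂L₂ = 1.4×10⁻⁵×1.6669 − 9.37×10⁻⁷×1.6761 = 2.17660943×10⁻⁵ m/K
ΔT = 9.20×10⁻³ / 2.17660943×10⁻⁵ = 422.676 K
T = 19.0 + 422.676 = 441.676 °C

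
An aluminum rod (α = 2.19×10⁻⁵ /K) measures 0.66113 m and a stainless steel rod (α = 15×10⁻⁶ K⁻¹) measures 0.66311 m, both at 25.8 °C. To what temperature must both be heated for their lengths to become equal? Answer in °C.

L₁(1 + α₁ΔT) = L₂(1 + α₂ΔT) ⇒ ΔT = (L₂ − L₁)/(α₁L₁ − α₂L₂)
L₂ − L₁ = 0.66311 − 0.66113 = 1.98×10⁻³ m
α₁L₁ − α₂L₂ = 2.19×10⁻⁵×0.66113 − 15×10⁻⁶×0.66311 = 4.532097×10⁻⁶ m/K
ΔT = 1.98×10⁻³ / 4.532097×10⁻⁶ = 436.884 K
T = 25.8 + 436.884 = 462.684 °C

T = 462.7 °C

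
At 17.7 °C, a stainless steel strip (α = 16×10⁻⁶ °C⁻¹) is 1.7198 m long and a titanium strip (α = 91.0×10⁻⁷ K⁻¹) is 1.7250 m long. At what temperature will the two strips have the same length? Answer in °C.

T = 457.7 °C

Equal length when α₁L₁ΔT − α₂L₂ΔT = L₂ − L₁ = 5.20×10⁻³ m
α₁L₁ = 2.75168×10⁻⁵, α₂L₂ = 1.56975×10⁻⁵ → Δ(αL) = 1.18193×10⁻⁵ m/K
ΔT = 5.20×10⁻³ / 1.18193×10⁻⁵ = 439.958 K, so T = 17.7 + 439.958 = 457.658 °C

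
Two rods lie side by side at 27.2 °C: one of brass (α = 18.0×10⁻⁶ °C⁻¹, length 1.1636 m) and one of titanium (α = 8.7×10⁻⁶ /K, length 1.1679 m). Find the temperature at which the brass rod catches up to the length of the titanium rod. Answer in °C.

T = 425.9 °C

Equal length when α₁L₁ΔT − α₂L₂ΔT = L₂ − L₁ = 4.30×10⁻³ m
α₁L₁ = 2.09448×10⁻⁵, α₂L₂ = 1.016073×10⁻⁵ → Δ(αL) = 1.078407×10⁻⁵ m/K
ΔT = 4.30×10⁻³ / 1.078407×10⁻⁵ = 398.736 K, so T = 27.2 + 398.736 = 425.936 °C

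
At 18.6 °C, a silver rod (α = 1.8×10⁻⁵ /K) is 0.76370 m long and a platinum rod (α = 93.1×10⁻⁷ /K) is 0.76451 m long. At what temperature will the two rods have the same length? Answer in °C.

L₁(1 + α₁ΔT) = L₂(1 + α₂ΔT) ⇒ ΔT = (L₂ − L₁)/(α₁L₁ − α₂L₂)
L₂ − L₁ = 0.76451 − 0.76370 = 8.10×10⁻⁴ m
α₁L₁ − α₂L₂ = 1.8×10⁻⁵×0.76370 − 93.1×10⁻⁷×0.76451 = 6.6290119×10⁻⁶ m/K
ΔT = 8.10×10⁻⁴ / 6.6290119×10⁻⁶ = 122.190 K
T = 18.6 + 122.190 = 140.790 °C

T = 140.8 °C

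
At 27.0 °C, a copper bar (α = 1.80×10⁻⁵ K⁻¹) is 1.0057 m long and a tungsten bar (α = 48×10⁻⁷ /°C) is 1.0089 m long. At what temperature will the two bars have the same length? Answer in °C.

T = 268.3 °C

L₁(1 + α₁ΔT) = L₂(1 + α₂ΔT) ⇒ ΔT = (L₂ − L₁)/(α₁L₁ − α₂L₂)
L₂ − L₁ = 1.0089 − 1.0057 = 3.20×10⁻³ m
α₁L₁ − α₂L₂ = 1.80×10⁻⁵×1.0057 − 48×10⁻⁷×1.0089 = 1.325988×10⁻⁵ m/K
ΔT = 3.20×10⁻³ / 1.325988×10⁻⁵ = 241.329 K
T = 27.0 + 241.329 = 268.329 °C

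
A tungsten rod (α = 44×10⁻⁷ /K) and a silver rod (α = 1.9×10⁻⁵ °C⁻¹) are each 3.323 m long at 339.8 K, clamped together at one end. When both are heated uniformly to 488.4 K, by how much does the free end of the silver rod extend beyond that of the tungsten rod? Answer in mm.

7.21 mm

ΔT = 148.6 K
tungsten: ΔL = 44×10⁻⁷ × 3.323 m × 148.6 = 2.1727×10⁻³ m = 2.1727 mm
silver: ΔL = 1.9×10⁻⁵ × 3.323 m × 148.6 = 9.3822×10⁻³ m = 9.3822 mm
difference = 9.3822 − 2.1727 = 7.2095 mm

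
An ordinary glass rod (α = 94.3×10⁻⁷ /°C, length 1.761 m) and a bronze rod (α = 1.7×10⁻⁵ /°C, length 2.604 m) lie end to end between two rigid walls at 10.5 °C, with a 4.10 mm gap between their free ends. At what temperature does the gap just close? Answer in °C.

α₁L₁ = 1.660623×10⁻⁵ m/K, α₂L₂ = 4.4268×10⁻⁵ m/K → total 6.087423×10⁻⁵ m/K
ΔT = g/(α₁L₁+α₂L₂) = 4.10×10⁻³ / 6.087423×10⁻⁵ = 67.352 K
T = 10.5 + 67.352 = 77.852 °C

T = 77.9 °C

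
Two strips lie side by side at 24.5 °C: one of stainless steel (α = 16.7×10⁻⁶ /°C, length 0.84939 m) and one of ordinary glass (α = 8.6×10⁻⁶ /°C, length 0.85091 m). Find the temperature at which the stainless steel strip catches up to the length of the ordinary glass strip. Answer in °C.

L₁(1 + α₁ΔT) = L₂(1 + α₂ΔT) ⇒ ΔT = (L₂ − L₁)/(α₁L₁ − α₂L₂)
L₂ − L₁ = 0.85091 − 0.84939 = 1.52×10⁻³ m
α₁L₁ − α₂L₂ = 16.7×10⁻⁶×0.84939 − 8.6×10⁻⁶×0.85091 = 6.866987×10⁻⁶ m/K
ΔT = 1.52×10⁻³ / 6.866987×10⁻⁶ = 221.349 K
T = 24.5 + 221.349 = 245.849 °C

T = 245.8 °C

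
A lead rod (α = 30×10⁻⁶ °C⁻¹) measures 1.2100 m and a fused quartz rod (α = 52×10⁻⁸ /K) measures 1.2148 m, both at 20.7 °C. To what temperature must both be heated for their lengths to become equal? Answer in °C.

T = 155.3 °C

L₁(1 + α₁ΔT) = L₂(1 + α₂ΔT) ⇒ ΔT = (L₂ − L₁)/(α₁L₁ − α₂L₂)
L₂ − L₁ = 1.2148 − 1.2100 = 4.80×10⁻³ m
α₁L₁ − α₂L₂ = 30×10⁻⁶×1.2100 − 52×10⁻⁸×1.2148 = 3.5668304×10⁻⁵ m/K
ΔT = 4.80×10⁻³ / 3.5668304×10⁻⁵ = 134.573 K
T = 20.7 + 134.573 = 155.273 °C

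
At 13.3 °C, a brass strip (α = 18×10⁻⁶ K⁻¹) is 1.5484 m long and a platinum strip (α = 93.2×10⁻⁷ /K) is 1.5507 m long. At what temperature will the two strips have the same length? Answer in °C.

Equal length when α₁L₁ΔT − α₂L₂ΔT = L₂ − L₁ = 2.30×10⁻³ m
α₁L₁ = 2.78712×10⁻⁵, α₂L₂ = 1.4452524×10⁻⁵ → Δ(αL) = 1.3418676×10⁻⁵ m/K
ΔT = 2.30×10⁻³ / 1.3418676×10⁻⁵ = 171.403 K, so T = 13.3 + 171.403 = 184.703 °C

T = 184.7 °C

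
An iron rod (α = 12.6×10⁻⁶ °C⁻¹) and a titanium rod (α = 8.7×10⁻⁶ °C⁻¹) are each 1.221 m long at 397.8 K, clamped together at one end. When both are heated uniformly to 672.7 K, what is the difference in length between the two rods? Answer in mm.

ΔT = 274.9 K
iron: ΔL = 12.6×10⁻⁶ × 1.221 m × 274.9 = 4.2292×10⁻³ m = 4.2292 mm
titanium: ΔL = 8.7×10⁻⁶ × 1.221 m × 274.9 = 2.9202×10⁻³ m = 2.9202 mm
difference = 4.2292 − 2.9202 = 1.3090 mm

1.31 mm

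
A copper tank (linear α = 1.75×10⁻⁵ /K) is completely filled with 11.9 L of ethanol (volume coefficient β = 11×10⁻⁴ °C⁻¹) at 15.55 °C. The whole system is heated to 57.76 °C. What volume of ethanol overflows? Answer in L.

0.526 L

The tank also expands: β_container ≈ 3α = 5.25×10⁻⁵ /K
Net overflow = V₀(β_liq − 3α_cont)ΔT
β − 3α = 1.10×10⁻³ − 5.25×10⁻⁵ = 1.0475×10⁻³ /K; ΔT = 42.21 K
ΔV = 11.9 × 1.0475×10⁻³ × 42.21 = 0.526 L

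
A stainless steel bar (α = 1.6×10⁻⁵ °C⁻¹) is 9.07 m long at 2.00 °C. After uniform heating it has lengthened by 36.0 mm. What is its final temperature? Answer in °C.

ΔL = αL₀ΔT ⇒ ΔT = ΔL / (αL₀)
ΔT = 36.0×10⁻³ m / (1.6×10⁻⁵ × 9.07 m) = 248.07 K
T = 2.00 + 248.07 = 250.07 °C

T = 250 °C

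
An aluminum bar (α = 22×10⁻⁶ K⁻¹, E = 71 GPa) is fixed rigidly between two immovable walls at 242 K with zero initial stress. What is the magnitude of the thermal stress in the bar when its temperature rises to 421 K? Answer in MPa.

σ = 280 MPa

Fully constrained: the free strain ε = αΔT is blocked, so σ = Eε = EαΔT.
|ΔT| = 179 K
σ = 71.0×10⁹ × 22×10⁻⁶ × 179 = 2.80×10⁸ Pa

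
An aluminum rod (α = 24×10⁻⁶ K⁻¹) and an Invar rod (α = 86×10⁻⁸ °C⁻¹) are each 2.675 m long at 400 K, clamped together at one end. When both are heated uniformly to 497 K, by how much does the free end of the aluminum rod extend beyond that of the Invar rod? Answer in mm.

6.00 mm

ΔT = 97 K
aluminum: ΔL = 24×10⁻⁶ × 2.675 m × 97 = 6.2274×10⁻³ m = 6.2274 mm
Invar: ΔL = 86×10⁻⁸ × 2.675 m × 97 = 2.2315×10⁻⁴ m = 0.22315 mm
difference = 6.2274 − 0.22315 = 6.00425 mm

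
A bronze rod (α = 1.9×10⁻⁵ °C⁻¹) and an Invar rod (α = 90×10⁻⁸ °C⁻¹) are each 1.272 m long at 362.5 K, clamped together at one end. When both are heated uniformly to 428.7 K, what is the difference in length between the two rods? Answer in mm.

1.52 mm

ΔT = 66.2 K
bronze: ΔL = 1.9×10⁻⁵ × 1.272 m × 66.2 = 1.5999×10⁻³ m = 1.5999 mm
Invar: ΔL = 90×10⁻⁸ × 1.272 m × 66.2 = 7.5786×10⁻⁵ m = 0.075786 mm
difference = 1.5999 − 0.075786 = 1.524114 mm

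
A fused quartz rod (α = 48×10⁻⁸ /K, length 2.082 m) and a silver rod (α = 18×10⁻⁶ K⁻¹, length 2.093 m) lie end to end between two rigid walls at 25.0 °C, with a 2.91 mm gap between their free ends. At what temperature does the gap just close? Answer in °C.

T = 100 °C

α₁L₁ = 9.9936×10⁻⁷ m/K, α₂L₂ = 3.7674×10⁻⁵ m/K → total 3.867336×10⁻⁵ m/K
ΔT = g/(α₁L₁+α₂L₂) = 2.91×10⁻³ / 3.867336×10⁻⁵ = 75.25 K
T = 25.0 + 75.25 = 100.25 °C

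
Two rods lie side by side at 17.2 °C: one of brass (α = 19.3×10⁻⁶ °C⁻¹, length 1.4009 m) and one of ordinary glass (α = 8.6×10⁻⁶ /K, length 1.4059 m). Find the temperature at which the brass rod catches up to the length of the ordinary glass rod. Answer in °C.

T = 351.7 °C

Equal length when α₁L₁ΔT − α₂L₂ΔT = L₂ − L₁ = 5.00×10⁻³ m
α₁L₁ = 2.703737×10⁻⁵, α₂L₂ = 1.209074×10⁻⁵ → Δ(αL) = 1.494663×10⁻⁵ m/K
ΔT = 5.00×10⁻³ / 1.494663×10⁻⁵ = 334.524 K, so T = 17.2 + 334.524 = 351.724 °C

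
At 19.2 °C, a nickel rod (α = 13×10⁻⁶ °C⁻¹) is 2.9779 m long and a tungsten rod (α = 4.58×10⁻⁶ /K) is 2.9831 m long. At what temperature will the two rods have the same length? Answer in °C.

L₁(1 + α₁ΔT) = L₂(1 + α₂ΔT) ⇒ ΔT = (L₂ − L₁)/(α₁L₁ − α₂L₂)
L₂ − L₁ = 2.9831 − 2.9779 = 5.20×10⁻³ m
α₁L₁ − α₂L₂ = 13×10⁻⁶×2.9779 − 4.58×10⁻⁶×2.9831 = 2.5050102×10⁻⁵ m/K
ΔT = 5.20×10⁻³ / 2.5050102×10⁻⁵ = 207.584 K
T = 19.2 + 207.584 = 226.784 °C

T = 226.8 °C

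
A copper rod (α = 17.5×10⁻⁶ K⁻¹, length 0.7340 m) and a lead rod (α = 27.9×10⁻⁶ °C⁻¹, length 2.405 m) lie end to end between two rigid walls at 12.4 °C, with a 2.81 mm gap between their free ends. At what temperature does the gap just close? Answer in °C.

T = 47.5 °C

α₁L₁ = 1.2845×10⁻⁵ m/K, α₂L₂ = 6.70995×10⁻⁵ m/K → total 7.99445×10⁻⁵ m/K
ΔT = g/(α₁L₁+α₂L₂) = 2.81×10⁻³ / 7.99445×10⁻⁵ = 35.149 K
T = 12.4 + 35.149 = 47.549 °C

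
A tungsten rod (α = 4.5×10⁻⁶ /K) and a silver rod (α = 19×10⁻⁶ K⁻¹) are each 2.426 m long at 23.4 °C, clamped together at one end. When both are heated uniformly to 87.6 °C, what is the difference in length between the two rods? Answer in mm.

2.26 mm

ΔT = 64.2 K
tungsten: ΔL = 4.5×10⁻⁶ × 2.426 m × 64.2 = 7.0087×10⁻⁴ m = 0.70087 mm
silver: ΔL = 19×10⁻⁶ × 2.426 m × 64.2 = 2.9592×10⁻³ m = 2.9592 mm
difference = 2.9592 − 0.70087 = 2.25833 mm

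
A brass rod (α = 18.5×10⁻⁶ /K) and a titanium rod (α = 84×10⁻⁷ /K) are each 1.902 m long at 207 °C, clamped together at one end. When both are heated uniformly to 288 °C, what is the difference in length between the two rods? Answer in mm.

1.56 mm

ΔT = 81 K
brass: ΔL = 18.5×10⁻⁶ × 1.902 m × 81 = 2.8501×10⁻³ m = 2.8501 mm
titanium: ΔL = 84×10⁻⁷ × 1.902 m × 81 = 1.2941×10⁻³ m = 1.2941 mm
difference = 2.8501 − 1.2941 = 1.5560 mm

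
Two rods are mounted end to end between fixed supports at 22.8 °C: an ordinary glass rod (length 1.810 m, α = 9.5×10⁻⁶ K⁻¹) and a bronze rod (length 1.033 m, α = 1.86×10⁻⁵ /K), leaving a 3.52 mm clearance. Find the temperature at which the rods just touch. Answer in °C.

Gap closes when ΔL₁ + ΔL₂ = 3.52 mm = 3.52×10⁻³ m
(α₁L₁ + α₂L₂)ΔT = g
α₁L₁ + α₂L₂ = 9.5×10⁻⁶×1.810 + 1.86×10⁻⁵×1.033 = 3.64088×10⁻⁵ m/K
ΔT = 3.52×10⁻³ / 3.64088×10⁻⁵ = 96.68 K
T = 22.8 + 96.68 = 119.48 °C

T = 119 °C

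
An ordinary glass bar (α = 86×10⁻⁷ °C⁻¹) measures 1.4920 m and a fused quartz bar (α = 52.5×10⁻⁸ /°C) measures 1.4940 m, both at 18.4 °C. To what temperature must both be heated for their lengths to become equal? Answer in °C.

Equal length when α₁L₁ΔT − α₂L₂ΔT = L₂ − L₁ = 2.00×10⁻³ m
α₁L₁ = 1.28312×10⁻⁵, α₂L₂ = 7.8435×10⁻⁷ → Δ(αL) = 1.204685×10⁻⁵ m/K
ΔT = 2.00×10⁻³ / 1.204685×10⁻⁵ = 166.019 K, so T = 18.4 + 166.019 = 184.419 °C

T = 184.4 °C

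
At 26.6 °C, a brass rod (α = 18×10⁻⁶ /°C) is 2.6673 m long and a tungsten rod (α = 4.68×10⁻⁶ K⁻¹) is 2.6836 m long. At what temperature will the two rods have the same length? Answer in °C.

T = 486.4 °C

Equal length when α₁L₁ΔT − α₂L₂ΔT = L₂ − L₁ = 1.63×10⁻² m
α₁L₁ = 4.80114×10⁻⁵, α₂L₂ = 1.2559248×10⁻⁵ → Δ(αL) = 3.5452152×10⁻⁵ m/K
ΔT = 1.63×10⁻² / 3.5452152×10⁻⁵ = 459.775 K, so T = 26.6 + 459.775 = 486.375 °C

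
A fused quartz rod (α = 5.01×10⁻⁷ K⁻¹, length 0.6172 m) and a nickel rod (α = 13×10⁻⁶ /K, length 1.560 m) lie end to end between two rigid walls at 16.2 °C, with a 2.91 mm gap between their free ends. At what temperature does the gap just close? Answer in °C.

T = 158 °C

Gap closes when ΔL₁ + ΔL₂ = 2.91 mm = 2.91×10⁻³ m
(α₁L₁ + α₂L₂)ΔT = g
α₁L₁ + α₂L₂ = 5.01×10⁻⁷×0.6172 + 13×10⁻⁶×1.560 = 2.05892172×10⁻⁵ m/K
ΔT = 2.91×10⁻³ / 2.05892172×10⁻⁵ = 141.34 K
T = 16.2 + 141.34 = 157.54 °C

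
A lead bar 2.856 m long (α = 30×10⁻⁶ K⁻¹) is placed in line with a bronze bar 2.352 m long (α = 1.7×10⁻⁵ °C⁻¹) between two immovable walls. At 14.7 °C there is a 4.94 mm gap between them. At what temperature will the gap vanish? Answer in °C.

Gap closes when ΔL₁ + ΔL₂ = 4.94 mm = 4.94×10⁻³ m
(α₁L₁ + α₂L₂)ΔT = g
α₁L₁ + α₂L₂ = 30×10⁻⁶×2.856 + 1.7×10⁻⁵×2.352 = 1.25664×10⁻⁴ m/K
ΔT = 4.94×10⁻³ / 1.25664×10⁻⁴ = 39.311 K
T = 14.7 + 39.311 = 54.011 °C

T = 54.0 °C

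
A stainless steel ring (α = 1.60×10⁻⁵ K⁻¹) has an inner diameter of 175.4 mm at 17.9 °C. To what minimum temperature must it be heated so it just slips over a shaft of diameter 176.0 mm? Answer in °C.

Required Δd = 176.0 − 175.4 = 0.6 mm
Δd = αd₀ΔT ⇒ ΔT = Δd/(αd₀) = 0.6 / (1.60×10⁻⁵ × 175.4) = 213.80 K
T_min = 17.9 + 213.80 = 231.70 °C

T = 232 °C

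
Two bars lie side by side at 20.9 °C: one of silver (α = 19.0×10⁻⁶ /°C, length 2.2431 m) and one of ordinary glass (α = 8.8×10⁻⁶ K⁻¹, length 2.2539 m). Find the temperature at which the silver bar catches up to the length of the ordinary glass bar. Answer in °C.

L₁(1 + α₁ΔT) = L₂(1 + α₂ΔT) ⇒ ΔT = (L₂ − L₁)/(α₁L₁ − α₂L₂)
L₂ − L₁ = 2.2539 − 2.2431 = 1.08×10⁻² m
α₁L₁ − α₂L₂ = 19.0×10⁻⁶×2.2431 − 8.8×10⁻⁶×2.2539 = 2.278458×10⁻⁵ m/K
ΔT = 1.08×10⁻² / 2.278458×10⁻⁵ = 474.005 K
T = 20.9 + 474.005 = 494.905 °C

T = 494.9 °C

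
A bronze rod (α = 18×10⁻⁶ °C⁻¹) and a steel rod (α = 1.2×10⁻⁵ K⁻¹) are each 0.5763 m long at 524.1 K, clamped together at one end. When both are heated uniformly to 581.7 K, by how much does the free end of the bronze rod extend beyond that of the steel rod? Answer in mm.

ΔT = 57.6 K
bronze: ΔL = 18×10⁻⁶ × 0.5763 m × 57.6 = 5.9751×10⁻⁴ m = 0.59751 mm
steel: ΔL = 1.2×10⁻⁵ × 0.5763 m × 57.6 = 3.9834×10⁻⁴ m = 0.39834 mm
difference = 0.59751 − 0.39834 = 0.19917 mm

0.199 mm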